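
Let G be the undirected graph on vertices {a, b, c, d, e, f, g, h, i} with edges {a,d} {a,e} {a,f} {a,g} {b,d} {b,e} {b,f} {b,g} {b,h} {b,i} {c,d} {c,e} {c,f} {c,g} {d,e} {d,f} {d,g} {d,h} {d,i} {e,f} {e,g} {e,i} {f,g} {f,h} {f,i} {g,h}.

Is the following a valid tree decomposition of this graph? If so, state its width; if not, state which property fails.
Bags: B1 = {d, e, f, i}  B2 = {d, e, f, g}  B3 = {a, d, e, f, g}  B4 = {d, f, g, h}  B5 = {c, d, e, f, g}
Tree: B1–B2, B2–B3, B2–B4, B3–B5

No — vertex b appears in no bag.

A tree decomposition must satisfy three properties: every vertex lies in some bag; for every edge, both endpoints lie together in some bag; and for every vertex, the bags containing it form a connected subtree. Here vertex b appears in no bag, so the decomposition is invalid.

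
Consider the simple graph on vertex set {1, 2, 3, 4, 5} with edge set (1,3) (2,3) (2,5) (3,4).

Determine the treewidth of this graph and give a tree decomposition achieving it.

Treewidth 1.
Bags: B1 = {2, 3}  B2 = {3, 4}  B3 = {2, 5}  B4 = {1, 3}
Tree: B1–B2, B1–B3, B2–B4

Every bag has size at most 2, so the width is 2 − 1 = 1 and tw(G) ≤ 1. Any graph with an edge has treewidth ≥ 1, and G has the edge 3–2. The upper and lower bounds meet at 1, so that is the treewidth.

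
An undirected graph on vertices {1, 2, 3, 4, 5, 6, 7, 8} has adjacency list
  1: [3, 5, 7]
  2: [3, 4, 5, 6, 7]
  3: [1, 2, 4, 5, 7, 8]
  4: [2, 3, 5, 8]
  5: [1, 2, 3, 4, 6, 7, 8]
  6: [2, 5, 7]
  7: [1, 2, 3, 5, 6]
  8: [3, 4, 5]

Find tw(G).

A width-3 tree decomposition is:
Bags: B1 = {2, 5, 6, 7}  B2 = {2, 3, 5, 7}  B3 = {1, 3, 5, 7}  B4 = {2, 3, 4, 5}  B5 = {3, 4, 5, 8}
Tree: B1–B2, B2–B3, B2–B4, B4–B5
The largest bag has 4 vertices, giving width 3; this decomposition certifies tw(G) ≤ 3. Conversely, {3, 4, 5, 8} is a clique of size 4, and the vertices of any clique must share a bag in every tree decomposition; so some bag has ≥ 4 vertices and tw(G) ≥ 3. Therefore the treewidth is 3.

3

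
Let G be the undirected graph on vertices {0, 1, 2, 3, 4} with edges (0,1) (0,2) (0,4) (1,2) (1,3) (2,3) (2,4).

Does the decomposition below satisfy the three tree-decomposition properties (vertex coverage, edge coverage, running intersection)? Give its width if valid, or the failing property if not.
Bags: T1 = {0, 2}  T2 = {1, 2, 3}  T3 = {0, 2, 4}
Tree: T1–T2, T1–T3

A tree decomposition must satisfy three properties: every vertex lies in some bag; for every edge, both endpoints lie together in some bag; and for every vertex, the bags containing it form a connected subtree. Here edge (1,0) lies in no bag, so the decomposition is invalid.

No — edge (1,0) lies in no bag.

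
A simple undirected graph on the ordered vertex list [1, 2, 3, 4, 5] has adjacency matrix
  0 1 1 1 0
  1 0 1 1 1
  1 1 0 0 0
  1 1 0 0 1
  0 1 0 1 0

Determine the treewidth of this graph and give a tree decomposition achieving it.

Treewidth 2.
Bags: B1 = {2, 4, 5}  B2 = {1, 2, 4}  B3 = {1, 2, 3}
Tree: B1–B2, B2–B3

The largest bag has 3 vertices, giving width 2; this decomposition certifies tw(G) ≤ 2. On the other hand G contains the 3-clique {1, 2, 3}. A clique must lie in a single bag of any decomposition, so no decomposition can have width below 2. Hence tw(G) = 2 exactly.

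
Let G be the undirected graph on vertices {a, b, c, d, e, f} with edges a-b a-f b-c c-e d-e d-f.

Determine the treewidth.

A width-2 tree decomposition is:
Bags: B1 = {b, c, e}  B2 = {b, d, e}  B3 = {b, d, f}  B4 = {a, b, f}
Tree: B1–B2, B2–B3, B3–B4
The largest bag has 3 vertices, giving width 2; this decomposition certifies tw(G) ≤ 2. For the lower bound, G contains the cycle b–c–e–d–f–a–b, so G is not a forest; only forests have treewidth ≤ 1, hence tw(G) ≥ 2. Therefore the treewidth is 2.

2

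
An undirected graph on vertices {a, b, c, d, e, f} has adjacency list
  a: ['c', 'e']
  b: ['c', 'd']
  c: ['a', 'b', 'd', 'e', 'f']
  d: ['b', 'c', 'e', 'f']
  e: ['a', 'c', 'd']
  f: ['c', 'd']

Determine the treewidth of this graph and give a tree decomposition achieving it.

Each bag holds 3 vertices, so the decomposition has width 2, which upper-bounds the treewidth. Conversely, {c, d, e} is a clique of size 3, and the vertices of any clique must share a bag in every tree decomposition; so some bag has ≥ 3 vertices and tw(G) ≥ 2. Therefore the treewidth is 2.

Treewidth 2.
One such decomposition:
Bags: B1 = {c, d, f}  B2 = {b, c, d}  B3 = {c, d, e}  B4 = {a, c, e}
Tree: B1–B2, B2–B3, B3–B4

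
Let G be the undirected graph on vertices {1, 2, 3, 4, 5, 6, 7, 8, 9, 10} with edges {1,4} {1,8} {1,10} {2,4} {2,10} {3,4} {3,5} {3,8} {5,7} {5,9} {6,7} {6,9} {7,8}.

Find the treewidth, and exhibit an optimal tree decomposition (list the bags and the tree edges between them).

Treewidth 2.
One such decomposition:
Bags: B1 = {1, 2, 10}  B2 = {1, 2, 4}  B3 = {1, 4, 8}  B4 = {3, 4, 8}  B5 = {3, 7, 8}  B6 = {3, 5, 7}  B7 = {5, 6, 7}  B8 = {5, 6, 9}
Tree: B1–B2, B2–B3, B3–B4, B4–B5, B5–B6, B6–B7, B7–B8

Each bag holds 3 vertices, so the decomposition has width 2, which upper-bounds the treewidth. Since 10–2–4–1–10 is a cycle in G, G is not acyclic. Forests are exactly the graphs of treewidth ≤ 1, so tw(G) ≥ 2. Hence tw(G) = 2 exactly.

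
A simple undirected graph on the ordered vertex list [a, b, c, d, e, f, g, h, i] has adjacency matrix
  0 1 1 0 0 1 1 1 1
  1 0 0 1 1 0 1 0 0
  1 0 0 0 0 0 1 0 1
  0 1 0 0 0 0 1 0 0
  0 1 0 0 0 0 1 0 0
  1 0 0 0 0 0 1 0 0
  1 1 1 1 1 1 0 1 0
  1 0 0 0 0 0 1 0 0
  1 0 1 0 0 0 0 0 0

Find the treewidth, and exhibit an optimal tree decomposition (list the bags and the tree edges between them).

Treewidth 2.
One optimal decomposition is:
Bags: B1 = {a, c, g}  B2 = {a, b, g}  B3 = {a, f, g}  B4 = {b, e, g}  B5 = {b, d, g}  B6 = {a, c, i}  B7 = {a, g, h}
Tree: B1–B2, B2–B3, B2–B4, B2–B5, B1–B6, B2–B7

The largest bag has 3 vertices, giving width 2; this decomposition certifies tw(G) ≤ 2. On the other hand G contains the 3-clique {b, d, g}. A clique must lie in a single bag of any decomposition, so no decomposition can have width below 2. Therefore the treewidth is 2.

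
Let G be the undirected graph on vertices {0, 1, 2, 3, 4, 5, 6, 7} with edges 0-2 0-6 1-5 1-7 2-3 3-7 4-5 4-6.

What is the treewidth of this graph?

2

A width-2 tree decomposition is:
Bags: B1 = {1, 5, 7}  B2 = {3, 5, 7}  B3 = {2, 3, 5}  B4 = {0, 2, 5}  B5 = {0, 5, 6}  B6 = {4, 5, 6}
Tree: B1–B2, B2–B3, B3–B4, B4–B5, B5–B6
The largest bag has 3 vertices, giving width 2; this decomposition certifies tw(G) ≤ 2. The edges 5–1–7–3–2–0–6–4–5 form a cycle, so G is not a tree and its treewidth is at least 2. Therefore the treewidth is 2.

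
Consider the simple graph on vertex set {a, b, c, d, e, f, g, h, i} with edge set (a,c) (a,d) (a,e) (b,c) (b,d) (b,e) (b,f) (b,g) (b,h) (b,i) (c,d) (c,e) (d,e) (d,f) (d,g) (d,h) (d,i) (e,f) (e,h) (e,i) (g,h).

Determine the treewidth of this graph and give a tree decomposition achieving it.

Each bag holds 4 vertices, so the decomposition has width 3, which upper-bounds the treewidth. Conversely, {a, c, d, e} is a clique of size 4, and the vertices of any clique must share a bag in every tree decomposition; so some bag has ≥ 4 vertices and tw(G) ≥ 3. The upper and lower bounds meet at 3, so that is the treewidth.

Treewidth 3.
One such decomposition:
Bags: B1 = {b, d, e, f}  B2 = {b, c, d, e}  B3 = {b, d, e, h}  B4 = {b, d, g, h}  B5 = {b, d, e, i}  B6 = {a, c, d, e}
Tree: B1–B2, B2–B3, B3–B4, B2–B5, B2–B6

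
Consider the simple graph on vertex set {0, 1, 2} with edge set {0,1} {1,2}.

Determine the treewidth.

1

A width-1 tree decomposition is:
Bags: B1 = {0, 1}  B2 = {1, 2}
Tree: B1–B2
Every bag has size at most 2, so the width is 2 − 1 = 1 and tw(G) ≤ 1. G has an edge, so its treewidth is at least 1. The upper and lower bounds meet at 1, so that is the treewidth.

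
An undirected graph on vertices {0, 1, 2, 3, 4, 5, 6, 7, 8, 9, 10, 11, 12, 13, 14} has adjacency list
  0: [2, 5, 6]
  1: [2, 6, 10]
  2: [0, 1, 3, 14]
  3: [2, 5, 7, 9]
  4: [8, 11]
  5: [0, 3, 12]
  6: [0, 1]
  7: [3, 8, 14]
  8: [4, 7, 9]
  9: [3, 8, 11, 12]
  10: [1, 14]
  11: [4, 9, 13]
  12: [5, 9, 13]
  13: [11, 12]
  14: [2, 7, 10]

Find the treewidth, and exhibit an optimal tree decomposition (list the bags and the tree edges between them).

Treewidth 3.
One such decomposition:
Bags: B1 = {0, 1, 6, 10}  B2 = {0, 1, 2, 10}  B3 = {0, 2, 10, 14}  B4 = {0, 2, 5, 14}  B5 = {2, 3, 5, 14}  B6 = {3, 5, 7, 14}  B7 = {3, 5, 7, 12}  B8 = {3, 7, 9, 12}  B9 = {7, 8, 9, 12}  B10 = {8, 9, 12, 13}  B11 = {8, 9, 11, 13}  B12 = {4, 8, 11, 13}
Tree: B1–B2, B2–B3, B3–B4, B4–B5, B5–B6, B6–B7, B7–B8, B8–B9, B9–B10, B10–B11, B11–B12

Each bag holds 4 vertices, so the decomposition has width 3, which upper-bounds the treewidth. For the lower bound: the 4 vertex sets {1,6,10}, {0}, {2}, {3,5,7,14} are disjoint, each induces a connected subgraph, and every pair is joined by at least one edge of G. Contracting each set to a single vertex therefore yields K_{4} as a minor, and since treewidth is minor-monotone, tw(G) ≥ tw(K_{4}) = 3. The upper and lower bounds meet at 3, so that is the treewidth.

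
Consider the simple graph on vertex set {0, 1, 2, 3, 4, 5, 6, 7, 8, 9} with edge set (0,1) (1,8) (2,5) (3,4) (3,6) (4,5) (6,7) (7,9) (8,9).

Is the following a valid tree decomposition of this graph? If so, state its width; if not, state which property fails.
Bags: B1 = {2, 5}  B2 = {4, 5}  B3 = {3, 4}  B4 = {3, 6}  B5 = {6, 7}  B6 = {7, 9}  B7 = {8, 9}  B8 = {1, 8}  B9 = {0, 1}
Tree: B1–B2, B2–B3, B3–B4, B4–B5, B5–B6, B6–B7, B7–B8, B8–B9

Every vertex of G appears in some bag (union = {0, 1, 2, 3, 4, 5, 6, 7, 8, 9}); every edge is covered by a bag; and for each vertex v the set of bags containing v is connected in the bag tree. The decomposition is therefore valid. The largest bag has 2 vertices, so the width is 1.

Yes; width 1.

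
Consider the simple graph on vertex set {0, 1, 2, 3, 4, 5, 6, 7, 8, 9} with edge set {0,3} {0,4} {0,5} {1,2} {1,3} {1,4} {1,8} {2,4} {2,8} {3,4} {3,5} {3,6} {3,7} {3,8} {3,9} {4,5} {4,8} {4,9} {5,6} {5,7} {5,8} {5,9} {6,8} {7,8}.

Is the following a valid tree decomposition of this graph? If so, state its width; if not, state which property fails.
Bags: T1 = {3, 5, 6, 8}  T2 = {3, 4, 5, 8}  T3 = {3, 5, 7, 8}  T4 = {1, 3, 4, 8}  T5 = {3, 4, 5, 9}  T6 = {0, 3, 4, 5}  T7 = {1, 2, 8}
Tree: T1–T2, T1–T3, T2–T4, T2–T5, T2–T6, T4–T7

A tree decomposition must satisfy three properties: every vertex lies in some bag; for every edge, both endpoints lie together in some bag; and for every vertex, the bags containing it form a connected subtree. Here edge (4,2) lies in no bag, so the decomposition is invalid.

No — edge (4,2) lies in no bag.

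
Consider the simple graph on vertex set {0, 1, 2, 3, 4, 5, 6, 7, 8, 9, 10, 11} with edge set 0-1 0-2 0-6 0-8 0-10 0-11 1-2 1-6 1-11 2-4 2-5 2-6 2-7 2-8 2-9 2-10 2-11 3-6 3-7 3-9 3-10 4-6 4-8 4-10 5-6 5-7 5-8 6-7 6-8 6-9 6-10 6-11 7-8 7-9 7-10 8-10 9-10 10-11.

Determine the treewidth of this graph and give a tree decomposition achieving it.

The largest bag has 5 vertices, giving width 4; this decomposition certifies tw(G) ≤ 4. For the lower bound, the 5 vertices {0, 1, 2, 6, 11} are pairwise adjacent, and any tree decomposition puts a clique entirely inside one bag — forcing width ≥ 4. The upper and lower bounds meet at 4, so that is the treewidth.

Treewidth 4.
One such decomposition:
Bags: B1 = {0, 2, 6, 10, 11}  B2 = {0, 2, 6, 8, 10}  B3 = {2, 6, 7, 8, 10}  B4 = {2, 6, 7, 9, 10}  B5 = {3, 6, 7, 9, 10}  B6 = {2, 4, 6, 8, 10}  B7 = {0, 1, 2, 6, 11}  B8 = {2, 5, 6, 7, 8}
Tree: B1–B2, B2–B3, B3–B4, B4–B5, B3–B6, B1–B7, B3–B8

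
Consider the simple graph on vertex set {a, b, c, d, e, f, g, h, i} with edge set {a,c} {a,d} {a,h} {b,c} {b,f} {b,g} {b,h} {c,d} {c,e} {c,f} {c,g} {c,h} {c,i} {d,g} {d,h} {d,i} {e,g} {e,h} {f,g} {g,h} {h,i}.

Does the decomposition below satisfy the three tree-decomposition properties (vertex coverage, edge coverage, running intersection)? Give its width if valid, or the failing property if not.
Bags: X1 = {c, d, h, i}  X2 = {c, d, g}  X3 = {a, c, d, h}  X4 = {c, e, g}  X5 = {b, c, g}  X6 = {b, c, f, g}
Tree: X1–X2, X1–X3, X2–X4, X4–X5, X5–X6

A tree decomposition must satisfy three properties: every vertex lies in some bag; for every edge, both endpoints lie together in some bag; and for every vertex, the bags containing it form a connected subtree. Here edge (h,g) lies in no bag, so the decomposition is invalid.

No — edge (h,g) lies in no bag.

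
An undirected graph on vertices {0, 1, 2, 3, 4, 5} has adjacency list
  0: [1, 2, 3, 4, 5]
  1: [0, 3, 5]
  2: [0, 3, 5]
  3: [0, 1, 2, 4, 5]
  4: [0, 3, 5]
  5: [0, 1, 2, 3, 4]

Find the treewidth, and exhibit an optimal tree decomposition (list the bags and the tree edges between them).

Every bag has size at most 4, so the width is 4 − 1 = 3 and tw(G) ≤ 3. Conversely, {0, 1, 3, 5} is a clique of size 4, and the vertices of any clique must share a bag in every tree decomposition; so some bag has ≥ 4 vertices and tw(G) ≥ 3. The upper and lower bounds meet at 3, so that is the treewidth.

Treewidth 3.
Bags: B1 = {0, 3, 4, 5}  B2 = {0, 2, 3, 5}  B3 = {0, 1, 3, 5}
Tree: B1–B2, B2–B3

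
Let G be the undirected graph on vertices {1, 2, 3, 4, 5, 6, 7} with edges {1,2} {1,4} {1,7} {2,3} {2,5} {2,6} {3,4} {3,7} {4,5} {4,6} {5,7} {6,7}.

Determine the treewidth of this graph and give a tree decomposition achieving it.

Every bag has size at most 4, so the width is 4 − 1 = 3 and tw(G) ≤ 3. For the lower bound: the 4 vertex sets {4,5}, {1,7}, {2}, {6} are disjoint, each induces a connected subgraph, and every pair is joined by at least one edge of G. Contracting each set to a single vertex therefore yields K_{4} as a minor, and since treewidth is minor-monotone, tw(G) ≥ tw(K_{4}) = 3. Hence tw(G) = 3 exactly.

Treewidth 3.
One optimal decomposition is:
Bags: B1 = {2, 4, 5, 7}  B2 = {1, 2, 4, 7}  B3 = {2, 4, 6, 7}  B4 = {2, 3, 4, 7}
Tree: B1–B2, B2–B3, B3–B4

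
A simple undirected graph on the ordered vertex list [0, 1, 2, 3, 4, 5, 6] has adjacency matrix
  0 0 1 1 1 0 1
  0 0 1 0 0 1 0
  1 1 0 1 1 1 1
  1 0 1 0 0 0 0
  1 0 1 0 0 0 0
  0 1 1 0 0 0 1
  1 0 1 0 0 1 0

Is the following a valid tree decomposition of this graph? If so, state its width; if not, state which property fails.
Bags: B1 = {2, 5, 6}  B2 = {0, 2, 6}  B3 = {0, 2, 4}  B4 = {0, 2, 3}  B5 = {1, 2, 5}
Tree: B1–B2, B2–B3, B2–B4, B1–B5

Checking the three conditions: (i) the bags cover all of {0, 1, 2, 3, 4, 5, 6}; (ii) for each edge, some bag contains both endpoints; (iii) the bags containing any fixed vertex form a subtree. All hold, so the decomposition is valid with width 3 − 1 = 2.

Yes; width 2.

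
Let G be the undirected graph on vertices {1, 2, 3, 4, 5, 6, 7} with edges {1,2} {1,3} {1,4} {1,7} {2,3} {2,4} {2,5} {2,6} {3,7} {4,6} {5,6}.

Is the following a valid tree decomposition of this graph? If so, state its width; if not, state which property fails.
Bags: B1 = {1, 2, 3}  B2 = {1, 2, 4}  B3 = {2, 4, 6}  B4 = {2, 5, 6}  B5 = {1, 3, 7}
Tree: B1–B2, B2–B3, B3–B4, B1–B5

Yes; width 2.

Every vertex of G appears in some bag (union = {1, 2, 3, 4, 5, 6, 7}); every edge is covered by a bag; and for each vertex v the set of bags containing v is connected in the bag tree. The decomposition is therefore valid. The largest bag has 3 vertices, so the width is 2.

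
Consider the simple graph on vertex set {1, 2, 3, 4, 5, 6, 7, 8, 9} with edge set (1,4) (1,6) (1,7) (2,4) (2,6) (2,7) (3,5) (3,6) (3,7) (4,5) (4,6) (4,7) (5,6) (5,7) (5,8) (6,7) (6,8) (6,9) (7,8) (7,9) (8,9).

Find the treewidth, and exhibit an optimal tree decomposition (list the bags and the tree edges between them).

Each bag holds 4 vertices, so the decomposition has width 3, which upper-bounds the treewidth. Conversely, {6, 7, 8, 9} is a clique of size 4, and the vertices of any clique must share a bag in every tree decomposition; so some bag has ≥ 4 vertices and tw(G) ≥ 3. Combining the bounds, tw(G) = 3.

Treewidth 3.
One such decomposition:
Bags: B1 = {5, 6, 7, 8}  B2 = {3, 5, 6, 7}  B3 = {4, 5, 6, 7}  B4 = {1, 4, 6, 7}  B5 = {6, 7, 8, 9}  B6 = {2, 4, 6, 7}
Tree: B1–B2, B2–B3, B3–B4, B1–B5, B3–B6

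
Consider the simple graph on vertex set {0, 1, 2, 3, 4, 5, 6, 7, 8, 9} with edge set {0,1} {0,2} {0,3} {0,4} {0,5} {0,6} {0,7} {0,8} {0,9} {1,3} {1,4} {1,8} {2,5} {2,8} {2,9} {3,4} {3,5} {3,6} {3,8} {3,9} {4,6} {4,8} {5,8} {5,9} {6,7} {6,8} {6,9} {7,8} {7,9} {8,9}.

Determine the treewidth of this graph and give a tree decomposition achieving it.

Every bag has size at most 5, so the width is 5 − 1 = 4 and tw(G) ≤ 4. On the other hand G contains the 5-clique {0, 2, 5, 8, 9}. A clique must lie in a single bag of any decomposition, so no decomposition can have width below 4. The upper and lower bounds meet at 4, so that is the treewidth.

Treewidth 4.
One optimal decomposition is:
Bags: B1 = {0, 6, 7, 8, 9}  B2 = {0, 3, 6, 8, 9}  B3 = {0, 3, 4, 6, 8}  B4 = {0, 1, 3, 4, 8}  B5 = {0, 3, 5, 8, 9}  B6 = {0, 2, 5, 8, 9}
Tree: B1–B2, B2–B3, B3–B4, B2–B5, B5–B6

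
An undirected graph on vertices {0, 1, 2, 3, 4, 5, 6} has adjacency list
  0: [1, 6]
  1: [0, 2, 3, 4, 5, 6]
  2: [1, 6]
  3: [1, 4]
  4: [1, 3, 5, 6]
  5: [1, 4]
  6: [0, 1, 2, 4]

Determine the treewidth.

2

A width-2 tree decomposition is:
Bags: B1 = {0, 1, 6}  B2 = {1, 4, 6}  B3 = {1, 4, 5}  B4 = {1, 2, 6}  B5 = {1, 3, 4}
Tree: B1–B2, B2–B3, B1–B4, B3–B5
The largest bag has 3 vertices, giving width 2; this decomposition certifies tw(G) ≤ 2. For the lower bound, the 3 vertices {0, 1, 6} are pairwise adjacent, and any tree decomposition puts a clique entirely inside one bag — forcing width ≥ 2. Hence tw(G) = 2 exactly.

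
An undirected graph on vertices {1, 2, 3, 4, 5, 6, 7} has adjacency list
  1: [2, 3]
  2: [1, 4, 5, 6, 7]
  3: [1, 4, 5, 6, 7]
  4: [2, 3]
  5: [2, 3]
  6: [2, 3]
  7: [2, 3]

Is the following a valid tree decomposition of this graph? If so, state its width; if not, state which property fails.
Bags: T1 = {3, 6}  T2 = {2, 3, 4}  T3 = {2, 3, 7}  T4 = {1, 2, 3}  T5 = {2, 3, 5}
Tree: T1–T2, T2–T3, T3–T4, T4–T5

No — edge (2,6) lies in no bag.

A tree decomposition must satisfy three properties: every vertex lies in some bag; for every edge, both endpoints lie together in some bag; and for every vertex, the bags containing it form a connected subtree. Here edge (2,6) lies in no bag, so the decomposition is invalid.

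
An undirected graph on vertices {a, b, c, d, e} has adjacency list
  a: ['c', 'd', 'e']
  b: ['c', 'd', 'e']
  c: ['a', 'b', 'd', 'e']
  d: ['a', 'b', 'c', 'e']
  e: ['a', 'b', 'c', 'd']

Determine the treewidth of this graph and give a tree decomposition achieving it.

Treewidth 3.
One such decomposition:
Bags: B1 = {b, c, d, e}  B2 = {a, c, d, e}
Tree: B1–B2

The largest bag has 4 vertices, giving width 3; this decomposition certifies tw(G) ≤ 3. Conversely, {a, c, d, e} is a clique of size 4, and the vertices of any clique must share a bag in every tree decomposition; so some bag has ≥ 4 vertices and tw(G) ≥ 3. Combining the bounds, tw(G) = 3.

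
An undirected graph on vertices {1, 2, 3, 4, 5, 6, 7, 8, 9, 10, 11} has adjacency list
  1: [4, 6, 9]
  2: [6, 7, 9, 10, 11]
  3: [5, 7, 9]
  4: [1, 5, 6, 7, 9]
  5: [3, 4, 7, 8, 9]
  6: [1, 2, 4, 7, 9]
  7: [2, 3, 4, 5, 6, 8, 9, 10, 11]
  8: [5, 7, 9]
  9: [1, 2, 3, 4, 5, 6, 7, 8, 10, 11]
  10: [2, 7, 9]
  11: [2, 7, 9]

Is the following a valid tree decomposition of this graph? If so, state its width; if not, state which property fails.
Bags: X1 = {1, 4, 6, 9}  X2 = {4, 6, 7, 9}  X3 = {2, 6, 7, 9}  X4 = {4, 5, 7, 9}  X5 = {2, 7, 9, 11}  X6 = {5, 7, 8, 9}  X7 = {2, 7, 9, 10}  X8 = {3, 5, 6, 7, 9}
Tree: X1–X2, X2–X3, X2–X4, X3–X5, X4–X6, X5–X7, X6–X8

No — bags containing vertex 6 are not connected in the tree.

A tree decomposition must satisfy three properties: every vertex lies in some bag; for every edge, both endpoints lie together in some bag; and for every vertex, the bags containing it form a connected subtree. Here bags containing vertex 6 are not connected in the tree, so the decomposition is invalid.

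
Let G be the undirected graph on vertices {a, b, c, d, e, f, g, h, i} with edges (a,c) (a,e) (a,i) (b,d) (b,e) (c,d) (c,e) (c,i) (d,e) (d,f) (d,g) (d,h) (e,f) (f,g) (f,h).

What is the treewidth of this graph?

2

A width-2 tree decomposition is:
Bags: B1 = {a, c, e}  B2 = {c, d, e}  B3 = {d, e, f}  B4 = {a, c, i}  B5 = {d, f, g}  B6 = {b, d, e}  B7 = {d, f, h}
Tree: B1–B2, B2–B3, B1–B4, B3–B5, B2–B6, B5–B7
Every bag has size at most 3, so the width is 3 − 1 = 2 and tw(G) ≤ 2. Conversely, {c, d, e} is a clique of size 3, and the vertices of any clique must share a bag in every tree decomposition; so some bag has ≥ 3 vertices and tw(G) ≥ 2. Therefore the treewidth is 2.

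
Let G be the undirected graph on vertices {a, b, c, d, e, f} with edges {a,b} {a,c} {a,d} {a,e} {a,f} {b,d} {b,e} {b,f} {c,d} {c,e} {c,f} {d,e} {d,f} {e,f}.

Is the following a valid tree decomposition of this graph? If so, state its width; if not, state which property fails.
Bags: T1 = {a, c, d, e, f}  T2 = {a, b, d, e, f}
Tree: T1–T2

Yes; width 4.

Vertex coverage: the bags together contain {a, b, c, d, e, f}, the full vertex set. Edge coverage: each edge of G has both endpoints in at least one bag. Running intersection: for every vertex, the bags containing it form a connected subtree. All three properties hold, so this is a valid tree decomposition of width max|bag| − 1 = 4, and hence tw(G) ≤ 4.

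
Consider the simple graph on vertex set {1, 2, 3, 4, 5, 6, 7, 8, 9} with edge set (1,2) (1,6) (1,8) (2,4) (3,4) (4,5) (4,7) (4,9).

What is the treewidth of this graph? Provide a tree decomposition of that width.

The largest bag has 2 vertices, giving width 1; this decomposition certifies tw(G) ≤ 1. G has an edge, so its treewidth is at least 1. Therefore the treewidth is 1.

Treewidth 1.
One such decomposition:
Bags: B1 = {2, 4}  B2 = {4, 7}  B3 = {1, 2}  B4 = {4, 5}  B5 = {1, 6}  B6 = {3, 4}  B7 = {4, 9}  B8 = {1, 8}
Tree: B1–B2, B1–B3, B1–B4, B3–B5, B1–B6, B4–B7, B5–B8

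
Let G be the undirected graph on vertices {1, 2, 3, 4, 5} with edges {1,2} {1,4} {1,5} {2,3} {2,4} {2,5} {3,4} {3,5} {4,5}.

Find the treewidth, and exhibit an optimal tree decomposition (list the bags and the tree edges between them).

Treewidth 3.
One optimal decomposition is:
Bags: B1 = {2, 3, 4, 5}  B2 = {1, 2, 4, 5}
Tree: B1–B2

Every bag has size at most 4, so the width is 4 − 1 = 3 and tw(G) ≤ 3. Conversely, {1, 2, 4, 5} is a clique of size 4, and the vertices of any clique must share a bag in every tree decomposition; so some bag has ≥ 4 vertices and tw(G) ≥ 3. Combining the bounds, tw(G) = 3.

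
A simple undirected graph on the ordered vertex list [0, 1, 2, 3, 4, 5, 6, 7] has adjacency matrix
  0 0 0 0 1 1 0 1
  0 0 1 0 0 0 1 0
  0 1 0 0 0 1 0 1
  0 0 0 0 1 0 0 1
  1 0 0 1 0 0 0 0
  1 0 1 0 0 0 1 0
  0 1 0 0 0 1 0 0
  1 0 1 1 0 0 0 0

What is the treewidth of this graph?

2

A width-2 tree decomposition is:
Bags: B1 = {0, 3, 4}  B2 = {0, 3, 7}  B3 = {0, 5, 7}  B4 = {2, 5, 7}  B5 = {2, 5, 6}  B6 = {1, 2, 6}
Tree: B1–B2, B2–B3, B3–B4, B4–B5, B5–B6
The largest bag has 3 vertices, giving width 2; this decomposition certifies tw(G) ≤ 2. For the lower bound, G contains the cycle 4–3–7–0–4, so G is not a forest; only forests have treewidth ≤ 1, hence tw(G) ≥ 2. Combining the bounds, tw(G) = 2.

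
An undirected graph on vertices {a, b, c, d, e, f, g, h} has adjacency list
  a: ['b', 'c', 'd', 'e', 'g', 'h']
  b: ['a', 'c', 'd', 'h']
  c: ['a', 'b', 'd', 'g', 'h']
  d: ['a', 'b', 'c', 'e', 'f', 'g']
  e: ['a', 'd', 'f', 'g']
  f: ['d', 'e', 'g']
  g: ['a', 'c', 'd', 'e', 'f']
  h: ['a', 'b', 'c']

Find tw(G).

A width-3 tree decomposition is:
Bags: B1 = {a, b, c, h}  B2 = {a, b, c, d}  B3 = {a, c, d, g}  B4 = {a, d, e, g}  B5 = {d, e, f, g}
Tree: B1–B2, B2–B3, B3–B4, B4–B5
The largest bag has 4 vertices, giving width 3; this decomposition certifies tw(G) ≤ 3. Conversely, {d, e, f, g} is a clique of size 4, and the vertices of any clique must share a bag in every tree decomposition; so some bag has ≥ 4 vertices and tw(G) ≥ 3. Combining the bounds, tw(G) = 3.

3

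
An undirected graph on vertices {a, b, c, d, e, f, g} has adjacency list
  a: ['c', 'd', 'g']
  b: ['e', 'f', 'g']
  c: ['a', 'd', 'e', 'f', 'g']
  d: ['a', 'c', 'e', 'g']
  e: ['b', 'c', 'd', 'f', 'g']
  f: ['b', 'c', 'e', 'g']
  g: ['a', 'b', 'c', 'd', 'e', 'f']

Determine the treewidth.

A width-3 tree decomposition is:
Bags: B1 = {c, d, e, g}  B2 = {c, e, f, g}  B3 = {b, e, f, g}  B4 = {a, c, d, g}
Tree: B1–B2, B2–B3, B1–B4
Every bag has size at most 4, so the width is 4 − 1 = 3 and tw(G) ≤ 3. Conversely, {c, d, e, g} is a clique of size 4, and the vertices of any clique must share a bag in every tree decomposition; so some bag has ≥ 4 vertices and tw(G) ≥ 3. The upper and lower bounds meet at 3, so that is the treewidth.

3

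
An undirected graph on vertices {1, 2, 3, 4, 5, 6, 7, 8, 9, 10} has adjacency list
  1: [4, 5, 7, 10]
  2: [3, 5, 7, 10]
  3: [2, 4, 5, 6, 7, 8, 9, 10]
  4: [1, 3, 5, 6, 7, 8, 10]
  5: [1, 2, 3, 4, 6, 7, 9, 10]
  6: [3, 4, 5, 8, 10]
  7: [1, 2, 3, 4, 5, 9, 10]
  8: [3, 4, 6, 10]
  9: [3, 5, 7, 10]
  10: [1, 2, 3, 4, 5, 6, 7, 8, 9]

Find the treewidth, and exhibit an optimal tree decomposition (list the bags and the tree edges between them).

The largest bag has 5 vertices, giving width 4; this decomposition certifies tw(G) ≤ 4. Conversely, {1, 4, 5, 7, 10} is a clique of size 5, and the vertices of any clique must share a bag in every tree decomposition; so some bag has ≥ 5 vertices and tw(G) ≥ 4. Therefore the treewidth is 4.

Treewidth 4.
One optimal decomposition is:
Bags: B1 = {3, 4, 5, 7, 10}  B2 = {3, 4, 5, 6, 10}  B3 = {2, 3, 5, 7, 10}  B4 = {3, 5, 7, 9, 10}  B5 = {3, 4, 6, 8, 10}  B6 = {1, 4, 5, 7, 10}
Tree: B1–B2, B1–B3, B3–B4, B2–B5, B1–B6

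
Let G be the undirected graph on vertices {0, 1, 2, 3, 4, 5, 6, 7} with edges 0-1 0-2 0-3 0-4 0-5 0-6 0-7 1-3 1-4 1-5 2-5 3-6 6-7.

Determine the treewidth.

A width-2 tree decomposition is:
Bags: B1 = {0, 2, 5}  B2 = {0, 1, 5}  B3 = {0, 1, 3}  B4 = {0, 1, 4}  B5 = {0, 3, 6}  B6 = {0, 6, 7}
Tree: B1–B2, B2–B3, B2–B4, B3–B5, B5–B6
The largest bag has 3 vertices, giving width 2; this decomposition certifies tw(G) ≤ 2. Conversely, {0, 1, 3} is a clique of size 3, and the vertices of any clique must share a bag in every tree decomposition; so some bag has ≥ 3 vertices and tw(G) ≥ 2. The upper and lower bounds meet at 2, so that is the treewidth.

2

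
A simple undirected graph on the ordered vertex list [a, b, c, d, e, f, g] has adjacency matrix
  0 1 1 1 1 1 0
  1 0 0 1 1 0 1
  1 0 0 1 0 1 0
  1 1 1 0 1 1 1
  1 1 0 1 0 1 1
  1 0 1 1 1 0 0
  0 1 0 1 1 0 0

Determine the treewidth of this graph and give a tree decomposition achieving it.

Each bag holds 4 vertices, so the decomposition has width 3, which upper-bounds the treewidth. For the lower bound, the 4 vertices {b, d, e, g} are pairwise adjacent, and any tree decomposition puts a clique entirely inside one bag — forcing width ≥ 3. Combining the bounds, tw(G) = 3.

Treewidth 3.
One optimal decomposition is:
Bags: B1 = {a, b, d, e}  B2 = {b, d, e, g}  B3 = {a, d, e, f}  B4 = {a, c, d, f}
Tree: B1–B2, B1–B3, B3–B4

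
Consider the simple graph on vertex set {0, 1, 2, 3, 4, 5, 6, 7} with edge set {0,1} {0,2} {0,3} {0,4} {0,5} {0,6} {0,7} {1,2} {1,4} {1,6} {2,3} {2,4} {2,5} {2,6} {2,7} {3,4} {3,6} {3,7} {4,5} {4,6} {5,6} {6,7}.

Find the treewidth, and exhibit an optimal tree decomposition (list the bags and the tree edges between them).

The largest bag has 5 vertices, giving width 4; this decomposition certifies tw(G) ≤ 4. For the lower bound, the 5 vertices {0, 1, 2, 4, 6} are pairwise adjacent, and any tree decomposition puts a clique entirely inside one bag — forcing width ≥ 4. Combining the bounds, tw(G) = 4.

Treewidth 4.
One optimal decomposition is:
Bags: B1 = {0, 2, 4, 5, 6}  B2 = {0, 2, 3, 4, 6}  B3 = {0, 1, 2, 4, 6}  B4 = {0, 2, 3, 6, 7}
Tree: B1–B2, B2–B3, B2–B4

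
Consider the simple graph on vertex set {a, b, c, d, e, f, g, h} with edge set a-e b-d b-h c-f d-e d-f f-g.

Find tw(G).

A width-1 tree decomposition is:
Bags: B1 = {d, e}  B2 = {d, f}  B3 = {a, e}  B4 = {c, f}  B5 = {b, d}  B6 = {f, g}  B7 = {b, h}
Tree: B1–B2, B1–B3, B2–B4, B2–B5, B2–B6, B5–B7
The largest bag has 2 vertices, giving width 1; this decomposition certifies tw(G) ≤ 1. Any graph with an edge has treewidth ≥ 1, and G has the edge e–d. Therefore the treewidth is 1.

1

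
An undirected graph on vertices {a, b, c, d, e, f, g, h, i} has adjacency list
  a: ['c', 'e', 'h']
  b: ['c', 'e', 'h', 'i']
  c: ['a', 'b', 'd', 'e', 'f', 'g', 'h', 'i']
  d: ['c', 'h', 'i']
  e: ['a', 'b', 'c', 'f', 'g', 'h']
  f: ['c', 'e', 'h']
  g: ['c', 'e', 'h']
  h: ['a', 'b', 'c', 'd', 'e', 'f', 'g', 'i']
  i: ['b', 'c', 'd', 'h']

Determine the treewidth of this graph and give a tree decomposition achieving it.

Treewidth 3.
Bags: B1 = {b, c, e, h}  B2 = {c, e, f, h}  B3 = {b, c, h, i}  B4 = {c, e, g, h}  B5 = {a, c, e, h}  B6 = {c, d, h, i}
Tree: B1–B2, B1–B3, B1–B4, B1–B5, B3–B6

Every bag has size at most 4, so the width is 4 − 1 = 3 and tw(G) ≤ 3. For the lower bound, the 4 vertices {c, d, h, i} are pairwise adjacent, and any tree decomposition puts a clique entirely inside one bag — forcing width ≥ 3. The upper and lower bounds meet at 3, so that is the treewidth.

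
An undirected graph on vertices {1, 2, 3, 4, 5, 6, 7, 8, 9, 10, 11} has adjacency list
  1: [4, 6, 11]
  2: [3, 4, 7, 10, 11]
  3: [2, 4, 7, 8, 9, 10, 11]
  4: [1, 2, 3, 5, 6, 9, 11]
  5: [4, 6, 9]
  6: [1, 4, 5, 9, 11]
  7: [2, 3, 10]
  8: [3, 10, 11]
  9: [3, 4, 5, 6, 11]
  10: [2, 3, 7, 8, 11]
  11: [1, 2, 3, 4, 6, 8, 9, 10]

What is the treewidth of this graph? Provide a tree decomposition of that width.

Treewidth 3.
One such decomposition:
Bags: B1 = {3, 4, 9, 11}  B2 = {4, 6, 9, 11}  B3 = {2, 3, 4, 11}  B4 = {1, 4, 6, 11}  B5 = {4, 5, 6, 9}  B6 = {2, 3, 10, 11}  B7 = {2, 3, 7, 10}  B8 = {3, 8, 10, 11}
Tree: B1–B2, B1–B3, B2–B4, B2–B5, B3–B6, B6–B7, B6–B8

Each bag holds 4 vertices, so the decomposition has width 3, which upper-bounds the treewidth. Conversely, {1, 4, 6, 11} is a clique of size 4, and the vertices of any clique must share a bag in every tree decomposition; so some bag has ≥ 4 vertices and tw(G) ≥ 3. Therefore the treewidth is 3.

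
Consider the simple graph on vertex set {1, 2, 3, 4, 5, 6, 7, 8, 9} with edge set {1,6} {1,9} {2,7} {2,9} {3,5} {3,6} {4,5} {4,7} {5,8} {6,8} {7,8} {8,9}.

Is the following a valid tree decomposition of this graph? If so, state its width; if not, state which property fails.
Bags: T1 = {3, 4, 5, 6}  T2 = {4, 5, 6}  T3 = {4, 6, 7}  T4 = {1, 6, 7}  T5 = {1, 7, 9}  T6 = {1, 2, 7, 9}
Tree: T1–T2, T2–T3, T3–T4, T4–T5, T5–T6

No — vertex 8 appears in no bag.

A tree decomposition must satisfy three properties: every vertex lies in some bag; for every edge, both endpoints lie together in some bag; and for every vertex, the bags containing it form a connected subtree. Here vertex 8 appears in no bag, so the decomposition is invalid.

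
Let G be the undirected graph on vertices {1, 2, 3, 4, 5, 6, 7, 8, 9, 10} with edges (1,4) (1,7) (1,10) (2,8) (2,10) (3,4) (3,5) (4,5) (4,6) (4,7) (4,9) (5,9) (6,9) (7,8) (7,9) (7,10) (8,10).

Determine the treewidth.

A width-2 tree decomposition is:
Bags: B1 = {4, 7, 9}  B2 = {4, 5, 9}  B3 = {3, 4, 5}  B4 = {1, 4, 7}  B5 = {1, 7, 10}  B6 = {7, 8, 10}  B7 = {4, 6, 9}  B8 = {2, 8, 10}
Tree: B1–B2, B2–B3, B1–B4, B4–B5, B5–B6, B2–B7, B6–B8
Every bag has size at most 3, so the width is 3 − 1 = 2 and tw(G) ≤ 2. For the lower bound, the 3 vertices {2, 8, 10} are pairwise adjacent, and any tree decomposition puts a clique entirely inside one bag — forcing width ≥ 2. Hence tw(G) = 2 exactly.

2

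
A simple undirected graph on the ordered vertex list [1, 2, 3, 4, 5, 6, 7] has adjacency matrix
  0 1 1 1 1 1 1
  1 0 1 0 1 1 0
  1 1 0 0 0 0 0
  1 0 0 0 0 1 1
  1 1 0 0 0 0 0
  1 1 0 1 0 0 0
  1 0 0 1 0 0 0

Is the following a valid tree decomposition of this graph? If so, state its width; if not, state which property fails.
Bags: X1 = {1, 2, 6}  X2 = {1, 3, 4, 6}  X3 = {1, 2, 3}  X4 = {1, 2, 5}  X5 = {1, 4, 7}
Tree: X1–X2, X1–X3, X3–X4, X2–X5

No — bags containing vertex 3 are not connected in the tree.

A tree decomposition must satisfy three properties: every vertex lies in some bag; for every edge, both endpoints lie together in some bag; and for every vertex, the bags containing it form a connected subtree. Here bags containing vertex 3 are not connected in the tree, so the decomposition is invalid.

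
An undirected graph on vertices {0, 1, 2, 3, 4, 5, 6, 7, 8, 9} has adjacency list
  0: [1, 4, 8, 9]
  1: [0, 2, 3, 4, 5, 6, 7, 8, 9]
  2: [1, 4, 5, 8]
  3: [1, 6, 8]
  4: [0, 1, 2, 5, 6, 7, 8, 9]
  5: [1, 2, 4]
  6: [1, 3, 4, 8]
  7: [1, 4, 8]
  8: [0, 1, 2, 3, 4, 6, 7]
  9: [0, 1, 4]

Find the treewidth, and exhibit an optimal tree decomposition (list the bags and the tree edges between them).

Each bag holds 4 vertices, so the decomposition has width 3, which upper-bounds the treewidth. Conversely, {1, 3, 6, 8} is a clique of size 4, and the vertices of any clique must share a bag in every tree decomposition; so some bag has ≥ 4 vertices and tw(G) ≥ 3. The upper and lower bounds meet at 3, so that is the treewidth.

Treewidth 3.
One optimal decomposition is:
Bags: B1 = {1, 4, 6, 8}  B2 = {0, 1, 4, 8}  B3 = {1, 2, 4, 8}  B4 = {1, 2, 4, 5}  B5 = {0, 1, 4, 9}  B6 = {1, 3, 6, 8}  B7 = {1, 4, 7, 8}
Tree: B1–B2, B1–B3, B3–B4, B2–B5, B1–B6, B2–B7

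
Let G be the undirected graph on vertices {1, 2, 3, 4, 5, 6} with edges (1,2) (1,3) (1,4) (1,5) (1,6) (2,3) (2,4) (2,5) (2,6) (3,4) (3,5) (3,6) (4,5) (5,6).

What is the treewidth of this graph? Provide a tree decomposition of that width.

Each bag holds 5 vertices, so the decomposition has width 4, which upper-bounds the treewidth. On the other hand G contains the 5-clique {1, 2, 3, 4, 5}. A clique must lie in a single bag of any decomposition, so no decomposition can have width below 4. Therefore the treewidth is 4.

Treewidth 4.
One such decomposition:
Bags: B1 = {1, 2, 3, 5, 6}  B2 = {1, 2, 3, 4, 5}
Tree: B1–B2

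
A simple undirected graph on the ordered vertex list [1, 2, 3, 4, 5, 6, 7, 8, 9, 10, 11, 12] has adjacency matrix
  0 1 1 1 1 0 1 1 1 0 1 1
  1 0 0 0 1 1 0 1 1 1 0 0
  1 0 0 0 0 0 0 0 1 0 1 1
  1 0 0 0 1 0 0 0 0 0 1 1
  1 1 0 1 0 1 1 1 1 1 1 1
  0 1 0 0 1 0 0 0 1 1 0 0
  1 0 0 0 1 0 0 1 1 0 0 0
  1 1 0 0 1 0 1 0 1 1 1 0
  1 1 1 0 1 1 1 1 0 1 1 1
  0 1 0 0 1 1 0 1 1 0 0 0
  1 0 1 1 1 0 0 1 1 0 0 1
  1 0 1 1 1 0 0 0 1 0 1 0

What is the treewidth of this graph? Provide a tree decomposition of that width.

The largest bag has 5 vertices, giving width 4; this decomposition certifies tw(G) ≤ 4. For the lower bound, the 5 vertices {1, 3, 9, 11, 12} are pairwise adjacent, and any tree decomposition puts a clique entirely inside one bag — forcing width ≥ 4. The upper and lower bounds meet at 4, so that is the treewidth.

Treewidth 4.
Bags: B1 = {2, 5, 8, 9, 10}  B2 = {1, 2, 5, 8, 9}  B3 = {1, 5, 8, 9, 11}  B4 = {1, 5, 9, 11, 12}  B5 = {1, 4, 5, 11, 12}  B6 = {1, 3, 9, 11, 12}  B7 = {2, 5, 6, 9, 10}  B8 = {1, 5, 7, 8, 9}
Tree: B1–B2, B2–B3, B3–B4, B4–B5, B4–B6, B1–B7, B3–B8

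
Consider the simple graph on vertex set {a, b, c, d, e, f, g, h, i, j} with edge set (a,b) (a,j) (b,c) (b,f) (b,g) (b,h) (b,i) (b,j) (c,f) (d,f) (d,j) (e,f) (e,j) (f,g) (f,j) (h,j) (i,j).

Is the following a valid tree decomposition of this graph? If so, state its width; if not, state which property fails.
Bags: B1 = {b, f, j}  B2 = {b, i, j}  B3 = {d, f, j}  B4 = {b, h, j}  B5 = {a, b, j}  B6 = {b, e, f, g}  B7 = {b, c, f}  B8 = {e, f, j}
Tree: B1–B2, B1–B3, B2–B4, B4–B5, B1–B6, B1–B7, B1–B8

No — bags containing vertex e are not connected in the tree.

A tree decomposition must satisfy three properties: every vertex lies in some bag; for every edge, both endpoints lie together in some bag; and for every vertex, the bags containing it form a connected subtree. Here bags containing vertex e are not connected in the tree, so the decomposition is invalid.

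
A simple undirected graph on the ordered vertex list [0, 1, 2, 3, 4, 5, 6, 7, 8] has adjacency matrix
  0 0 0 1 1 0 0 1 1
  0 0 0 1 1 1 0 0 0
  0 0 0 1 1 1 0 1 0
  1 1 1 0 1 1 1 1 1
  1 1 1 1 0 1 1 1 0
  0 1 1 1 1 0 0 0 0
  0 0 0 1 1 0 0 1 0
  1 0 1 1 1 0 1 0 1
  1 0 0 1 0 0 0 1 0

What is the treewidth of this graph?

3

A width-3 tree decomposition is:
Bags: B1 = {2, 3, 4, 7}  B2 = {0, 3, 4, 7}  B3 = {3, 4, 6, 7}  B4 = {2, 3, 4, 5}  B5 = {0, 3, 7, 8}  B6 = {1, 3, 4, 5}
Tree: B1–B2, B1–B3, B1–B4, B2–B5, B4–B6
The largest bag has 4 vertices, giving width 3; this decomposition certifies tw(G) ≤ 3. For the lower bound, the 4 vertices {0, 3, 7, 8} are pairwise adjacent, and any tree decomposition puts a clique entirely inside one bag — forcing width ≥ 3. The upper and lower bounds meet at 3, so that is the treewidth.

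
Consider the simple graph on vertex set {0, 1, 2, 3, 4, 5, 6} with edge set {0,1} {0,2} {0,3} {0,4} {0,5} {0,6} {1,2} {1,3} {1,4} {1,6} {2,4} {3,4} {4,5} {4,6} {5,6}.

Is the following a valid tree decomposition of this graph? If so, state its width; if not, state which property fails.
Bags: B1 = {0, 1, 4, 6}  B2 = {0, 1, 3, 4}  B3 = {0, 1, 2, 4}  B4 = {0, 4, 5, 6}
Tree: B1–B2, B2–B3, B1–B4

Checking the three conditions: (i) the bags cover all of {0, 1, 2, 3, 4, 5, 6}; (ii) for each edge, some bag contains both endpoints; (iii) the bags containing any fixed vertex form a subtree. All hold, so the decomposition is valid with width 4 − 1 = 3.

Yes; width 3.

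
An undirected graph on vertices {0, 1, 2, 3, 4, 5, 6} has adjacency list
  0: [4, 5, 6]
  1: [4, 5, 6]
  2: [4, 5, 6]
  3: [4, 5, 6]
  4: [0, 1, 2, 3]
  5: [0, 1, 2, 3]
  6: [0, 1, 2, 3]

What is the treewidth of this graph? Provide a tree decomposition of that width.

Treewidth 3.
One such decomposition:
Bags: B1 = {2, 4, 5, 6}  B2 = {1, 4, 5, 6}  B3 = {0, 4, 5, 6}  B4 = {3, 4, 5, 6}
Tree: B1–B2, B2–B3, B3–B4

The largest bag has 4 vertices, giving width 3; this decomposition certifies tw(G) ≤ 3. For the lower bound: the 4 vertex sets {2,5}, {1,6}, {4}, {0} are disjoint, each induces a connected subgraph, and every pair is joined by at least one edge of G. Contracting each set to a single vertex therefore yields K_{4} as a minor, and since treewidth is minor-monotone, tw(G) ≥ tw(K_{4}) = 3. Combining the bounds, tw(G) = 3.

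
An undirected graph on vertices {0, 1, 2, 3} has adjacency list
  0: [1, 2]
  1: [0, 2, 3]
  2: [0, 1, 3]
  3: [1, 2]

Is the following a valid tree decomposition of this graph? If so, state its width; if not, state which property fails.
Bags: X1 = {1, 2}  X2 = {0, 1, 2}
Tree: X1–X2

A tree decomposition must satisfy three properties: every vertex lies in some bag; for every edge, both endpoints lie together in some bag; and for every vertex, the bags containing it form a connected subtree. Here vertex 3 appears in no bag, so the decomposition is invalid.

No — vertex 3 appears in no bag.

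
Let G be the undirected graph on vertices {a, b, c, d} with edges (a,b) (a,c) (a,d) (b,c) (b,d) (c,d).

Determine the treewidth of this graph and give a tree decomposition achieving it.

A single bag containing all 4 vertices is trivially a valid decomposition of width 3. Conversely, {a, b, c, d} is a clique of size 4, and the vertices of any clique must share a bag in every tree decomposition; so some bag has ≥ 4 vertices and tw(G) ≥ 3. Combining the bounds, tw(G) = 3.

Treewidth 3.
One such decomposition:
Bags: B1 = {a, b, c, d}
Tree: (single bag)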